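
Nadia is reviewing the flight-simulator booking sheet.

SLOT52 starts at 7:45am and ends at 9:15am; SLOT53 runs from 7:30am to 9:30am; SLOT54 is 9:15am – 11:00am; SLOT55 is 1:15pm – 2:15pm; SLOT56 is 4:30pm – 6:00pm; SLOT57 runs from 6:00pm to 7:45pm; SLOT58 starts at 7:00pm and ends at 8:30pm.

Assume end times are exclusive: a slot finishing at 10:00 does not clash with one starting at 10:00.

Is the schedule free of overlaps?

No

Sorted by start: SLOT53, SLOT52, SLOT54, SLOT55, SLOT56, SLOT57, SLOT58.
SLOT52 starts before SLOT53 ends → SLOT53 and SLOT52 overlap.
That's a conflict, so the schedule is not conflict-free.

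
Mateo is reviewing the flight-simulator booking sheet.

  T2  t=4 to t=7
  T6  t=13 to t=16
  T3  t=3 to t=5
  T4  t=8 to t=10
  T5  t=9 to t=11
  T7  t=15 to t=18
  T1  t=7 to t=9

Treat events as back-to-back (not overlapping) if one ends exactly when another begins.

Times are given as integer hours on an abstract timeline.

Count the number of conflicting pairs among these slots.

Check each pair: they overlap iff neither finishes before the other starts.
Sorted by start: T3, T2, T1, T4, T5, T6, T7.
T2 starts before T3 ends → T3 and T2 overlap.
T1 starts after T3 ends, so nothing later overlaps T3 either.
T1 starts exactly when T2 ends (back-to-back, no overlap), so nothing later overlaps T2 either.
T4 starts before T1 ends → T1 and T4 overlap.
T5 starts exactly when T1 ends (back-to-back, no overlap), so nothing later overlaps T1 either.
T5 starts before T4 ends → T4 and T5 overlap.
T6 starts after T4 ends, so nothing later overlaps T4 either.
T6 starts after T5 ends, so nothing later overlaps T5 either.
T7 starts before T6 ends → T6 and T7 overlap.
Overlapping pairs: T1 & T4, T2 & T3, T4 & T5, T6 & T7 — 4 in total.

4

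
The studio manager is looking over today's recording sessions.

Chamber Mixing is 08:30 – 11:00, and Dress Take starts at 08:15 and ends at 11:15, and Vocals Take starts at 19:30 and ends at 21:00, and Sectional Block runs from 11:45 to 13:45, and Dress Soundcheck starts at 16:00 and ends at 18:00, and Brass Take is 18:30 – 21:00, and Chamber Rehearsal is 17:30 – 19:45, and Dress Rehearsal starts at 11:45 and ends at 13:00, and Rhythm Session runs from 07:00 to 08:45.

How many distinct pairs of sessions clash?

8

Sorted by start: Rhythm Session, Dress Take, Chamber Mixing, Dress Rehearsal, Sectional Block, Dress Soundcheck, Chamber Rehearsal, Brass Take, Vocals Take.
Dress Take starts before Rhythm Session ends → Rhythm Session and Dress Take overlap.
Chamber Mixing starts before Rhythm Session ends → Rhythm Session and Chamber Mixing overlap.
Dress Rehearsal starts after Rhythm Session ends; Rhythm Session is clear from here.
Chamber Mixing starts before Dress Take ends → Dress Take and Chamber Mixing overlap.
Dress Rehearsal starts after Dress Take ends; Dress Take is clear from here.
Dress Rehearsal starts after Chamber Mixing ends; Chamber Mixing is clear from here.
Sectional Block starts before Dress Rehearsal ends → Dress Rehearsal and Sectional Block overlap.
Dress Soundcheck starts after Dress Rehearsal ends; Dress Rehearsal is clear from here.
Dress Soundcheck starts after Sectional Block ends; Sectional Block is clear from here.
Chamber Rehearsal starts before Dress Soundcheck ends → Dress Soundcheck and Chamber Rehearsal overlap.
Brass Take starts after Dress Soundcheck ends; Dress Soundcheck is clear from here.
Brass Take starts before Chamber Rehearsal ends → Chamber Rehearsal and Brass Take overlap.
Vocals Take starts before Chamber Rehearsal ends → Chamber Rehearsal and Vocals Take overlap.
Vocals Take starts before Brass Take ends → Brass Take and Vocals Take overlap.
Overlapping pairs: Brass Take & Chamber Rehearsal, Brass Take & Vocals Take, Chamber Mixing & Dress Take, Chamber Mixing & Rhythm Session, Chamber Rehearsal & Dress Soundcheck, Chamber Rehearsal & Vocals Take, Dress Rehearsal & Sectional Block, Dress Take & Rhythm Session — 8 in total.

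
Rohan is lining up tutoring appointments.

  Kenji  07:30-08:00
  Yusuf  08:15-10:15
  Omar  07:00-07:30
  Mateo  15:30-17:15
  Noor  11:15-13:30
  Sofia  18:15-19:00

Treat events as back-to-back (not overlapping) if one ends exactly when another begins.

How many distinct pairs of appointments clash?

0

Two intervals overlap when each starts before the other ends.
Sorted by start: Omar, Kenji, Yusuf, Noor, Mateo, Sofia.
Kenji starts exactly when Omar ends (back-to-back, no overlap), so Omar has no further overlaps.
Yusuf starts after Kenji ends, so Kenji has no further overlaps.
Noor starts after Yusuf ends, so Yusuf has no further overlaps.
Mateo starts after Noor ends, so Noor has no further overlaps.
Sofia starts after Mateo ends.
No pair overlaps.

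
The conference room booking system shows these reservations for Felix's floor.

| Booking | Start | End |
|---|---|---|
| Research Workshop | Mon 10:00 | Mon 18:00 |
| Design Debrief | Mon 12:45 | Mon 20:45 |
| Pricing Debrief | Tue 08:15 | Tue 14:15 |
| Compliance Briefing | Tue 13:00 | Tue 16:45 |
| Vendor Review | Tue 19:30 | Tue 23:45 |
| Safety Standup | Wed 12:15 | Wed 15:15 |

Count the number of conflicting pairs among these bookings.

2

Sorted by start: Research Workshop, Design Debrief, Pricing Debrief, Compliance Briefing, Vendor Review, Safety Standup.
Design Debrief starts before Research Workshop ends → Research Workshop and Design Debrief overlap.
Pricing Debrief starts after Research Workshop ends, so nothing later overlaps Research Workshop either.
Pricing Debrief starts after Design Debrief ends, so nothing later overlaps Design Debrief either.
Compliance Briefing starts before Pricing Debrief ends → Pricing Debrief and Compliance Briefing overlap.
Vendor Review starts after Pricing Debrief ends, so nothing later overlaps Pricing Debrief either.
Vendor Review starts after Compliance Briefing ends, so nothing later overlaps Compliance Briefing either.
Safety Standup starts after Vendor Review ends.
Overlapping pairs: Compliance Briefing & Pricing Debrief, Design Debrief & Research Workshop — 2 in total.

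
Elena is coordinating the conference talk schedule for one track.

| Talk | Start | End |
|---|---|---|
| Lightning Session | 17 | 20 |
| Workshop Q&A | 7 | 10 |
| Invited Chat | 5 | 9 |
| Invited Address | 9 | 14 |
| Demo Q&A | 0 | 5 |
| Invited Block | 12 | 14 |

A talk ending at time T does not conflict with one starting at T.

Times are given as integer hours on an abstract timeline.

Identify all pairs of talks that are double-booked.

Invited Address & Invited Block, Invited Address & Workshop Q&A, Invited Chat & Workshop Q&A

Sorted by start: Demo Q&A, Invited Chat, Workshop Q&A, Invited Address, Invited Block, Lightning Session.
Invited Chat starts exactly when Demo Q&A ends (back-to-back, no overlap), so Demo Q&A has no further overlaps.
Workshop Q&A starts before Invited Chat ends → Invited Chat and Workshop Q&A overlap.
Invited Address starts exactly when Invited Chat ends (back-to-back, no overlap), so Invited Chat has no further overlaps.
Invited Address starts before Workshop Q&A ends → Workshop Q&A and Invited Address overlap.
Invited Block starts after Workshop Q&A ends, so Workshop Q&A has no further overlaps.
Invited Block starts before Invited Address ends → Invited Address and Invited Block overlap.
Lightning Session starts after Invited Address ends.
Lightning Session starts after Invited Block ends.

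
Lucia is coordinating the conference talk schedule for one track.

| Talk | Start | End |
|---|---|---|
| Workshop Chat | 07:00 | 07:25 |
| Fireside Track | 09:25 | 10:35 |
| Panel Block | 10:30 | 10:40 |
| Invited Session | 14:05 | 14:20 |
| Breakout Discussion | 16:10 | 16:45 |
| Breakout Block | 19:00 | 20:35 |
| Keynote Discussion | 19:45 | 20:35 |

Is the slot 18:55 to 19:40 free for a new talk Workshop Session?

No — it overlaps Breakout Block

Workshop Chat: ends 07:25 at or before Workshop Session starts 18:55 → clear.
Fireside Track: ends 10:35 at or before Workshop Session starts 18:55 → clear.
Panel Block: ends 10:40 at or before Workshop Session starts 18:55 → clear.
Invited Session: ends 14:20 at or before Workshop Session starts 18:55 → clear.
Breakout Discussion: ends 16:45 at or before Workshop Session starts 18:55 → clear.
Breakout Block: starts 19:00 before Workshop Session ends 19:40, and ends 20:35 after Workshop Session starts 18:55 → overlap.
Keynote Discussion: starts 19:45 at or after Workshop Session ends 19:40 → clear.
Workshop Session overlaps Breakout Block.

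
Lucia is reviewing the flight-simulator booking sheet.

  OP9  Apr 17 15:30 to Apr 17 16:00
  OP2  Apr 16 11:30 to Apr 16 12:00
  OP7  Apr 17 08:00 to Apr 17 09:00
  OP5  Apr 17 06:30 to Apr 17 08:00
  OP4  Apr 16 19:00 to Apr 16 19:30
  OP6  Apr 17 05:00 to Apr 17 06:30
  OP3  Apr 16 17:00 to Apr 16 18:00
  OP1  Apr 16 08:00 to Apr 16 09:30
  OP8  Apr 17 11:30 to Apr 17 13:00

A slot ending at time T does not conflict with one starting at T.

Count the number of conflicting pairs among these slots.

0

Sorted by start: OP1, OP2, OP3, OP4, OP6, OP5, OP7, OP8, OP9.
OP2 starts after OP1 ends — done with OP1.
OP3 starts after OP2 ends — done with OP2.
OP4 starts after OP3 ends — done with OP3.
OP6 starts after OP4 ends — done with OP4.
OP5 starts exactly when OP6 ends (back-to-back, no overlap) — done with OP6.
OP7 starts exactly when OP5 ends (back-to-back, no overlap) — done with OP5.
OP8 starts after OP7 ends — done with OP7.
OP9 starts after OP8 ends.
No pair overlaps.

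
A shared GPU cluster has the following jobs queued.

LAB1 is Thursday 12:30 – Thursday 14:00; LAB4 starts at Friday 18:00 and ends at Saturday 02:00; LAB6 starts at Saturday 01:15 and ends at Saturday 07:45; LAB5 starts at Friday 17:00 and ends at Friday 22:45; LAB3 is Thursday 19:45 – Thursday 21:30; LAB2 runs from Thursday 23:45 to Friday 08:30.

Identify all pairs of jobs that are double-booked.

LAB4 & LAB5, LAB4 & LAB6

Check each pair: they overlap iff neither finishes before the other starts.
Sorted by start: LAB1, LAB3, LAB2, LAB5, LAB4, LAB6.
LAB3 starts after LAB1 ends — done with LAB1.
LAB2 starts after LAB3 ends — done with LAB3.
LAB5 starts after LAB2 ends — done with LAB2.
LAB4 starts before LAB5 ends → LAB5 and LAB4 overlap.
LAB6 starts after LAB5 ends.
LAB6 starts before LAB4 ends → LAB4 and LAB6 overlap.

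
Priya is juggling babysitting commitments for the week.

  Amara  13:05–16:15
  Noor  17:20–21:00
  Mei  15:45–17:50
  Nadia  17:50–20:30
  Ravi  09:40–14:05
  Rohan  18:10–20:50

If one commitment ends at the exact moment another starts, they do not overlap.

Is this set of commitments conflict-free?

Sorted by start: Ravi, Amara, Mei, Noor, Nadia, Rohan.
Amara starts before Ravi ends → Ravi and Amara overlap.
That's a conflict, so the schedule is not conflict-free.

No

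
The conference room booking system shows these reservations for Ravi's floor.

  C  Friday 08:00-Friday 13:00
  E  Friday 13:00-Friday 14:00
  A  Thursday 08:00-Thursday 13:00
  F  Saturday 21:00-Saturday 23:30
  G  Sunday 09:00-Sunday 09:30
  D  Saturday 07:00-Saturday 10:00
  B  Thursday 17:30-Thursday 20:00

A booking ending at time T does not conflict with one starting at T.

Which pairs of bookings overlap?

Sorted by start: A, B, C, E, D, F, G.
B starts after A ends, so nothing later overlaps A either.
C starts after B ends, so nothing later overlaps B either.
E starts exactly when C ends (back-to-back, no overlap), so nothing later overlaps C either.
D starts after E ends, so nothing later overlaps E either.
F starts after D ends, so nothing later overlaps D either.
G starts after F ends.

no conflicts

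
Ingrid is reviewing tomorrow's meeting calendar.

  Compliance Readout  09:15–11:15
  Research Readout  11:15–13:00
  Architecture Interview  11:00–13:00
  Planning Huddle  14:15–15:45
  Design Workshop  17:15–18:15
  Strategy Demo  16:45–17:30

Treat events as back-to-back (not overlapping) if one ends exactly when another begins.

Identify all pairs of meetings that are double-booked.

Two intervals overlap when each starts before the other ends.
Sorted by start: Compliance Readout, Architecture Interview, Research Readout, Planning Huddle, Strategy Demo, Design Workshop.
Architecture Interview starts before Compliance Readout ends → Compliance Readout and Architecture Interview overlap.
Research Readout starts exactly when Compliance Readout ends (back-to-back, no overlap), so nothing later overlaps Compliance Readout either.
Research Readout starts before Architecture Interview ends → Architecture Interview and Research Readout overlap.
Planning Huddle starts after Architecture Interview ends, so nothing later overlaps Architecture Interview either.
Planning Huddle starts after Research Readout ends, so nothing later overlaps Research Readout either.
Strategy Demo starts after Planning Huddle ends, so nothing later overlaps Planning Huddle either.
Design Workshop starts before Strategy Demo ends → Strategy Demo and Design Workshop overlap.

Architecture Interview & Compliance Readout, Architecture Interview & Research Readout, Design Workshop & Strategy Demo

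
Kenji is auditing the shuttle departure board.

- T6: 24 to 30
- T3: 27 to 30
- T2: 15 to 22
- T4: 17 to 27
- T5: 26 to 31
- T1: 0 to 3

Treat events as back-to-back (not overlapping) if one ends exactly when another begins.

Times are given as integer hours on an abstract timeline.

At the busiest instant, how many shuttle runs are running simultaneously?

Walk through starts and ends in time order (an end at T is processed before a start at T):
0 start T1 → 1
3 end T1 → 0
15 start T2 → 1
17 start T4 → 2
22 end T2 → 1
24 start T6 → 2
26 start T5 → 3
27 end T4 → 2
27 start T3 → 3
30 end T3 → 2
30 end T6 → 1
31 end T5 → 0
Peak is 3, at 26 (T4, T5, T6).

3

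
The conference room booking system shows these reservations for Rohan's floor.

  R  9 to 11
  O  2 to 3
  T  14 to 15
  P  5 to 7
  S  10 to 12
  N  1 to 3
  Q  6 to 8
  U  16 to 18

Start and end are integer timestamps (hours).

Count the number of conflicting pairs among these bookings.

3

Sorted by start: N, O, P, Q, R, S, T, U.
O starts before N ends → N and O overlap.
P starts after N ends — done with N.
P starts after O ends — done with O.
Q starts before P ends → P and Q overlap.
R starts after P ends — done with P.
R starts after Q ends — done with Q.
S starts before R ends → R and S overlap.
T starts after R ends — done with R.
T starts after S ends — done with S.
U starts after T ends.
Overlapping pairs: N & O, P & Q, R & S — 3 in total.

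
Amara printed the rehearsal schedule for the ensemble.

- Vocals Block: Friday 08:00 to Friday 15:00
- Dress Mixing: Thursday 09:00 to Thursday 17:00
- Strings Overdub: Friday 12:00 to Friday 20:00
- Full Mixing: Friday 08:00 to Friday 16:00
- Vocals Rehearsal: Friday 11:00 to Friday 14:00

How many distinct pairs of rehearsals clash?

6

Sorted by start: Dress Mixing, Vocals Block, Full Mixing, Vocals Rehearsal, Strings Overdub.
Vocals Block starts after Dress Mixing ends, so nothing later overlaps Dress Mixing either.
Full Mixing starts before Vocals Block ends → Vocals Block and Full Mixing overlap.
Vocals Rehearsal starts before Vocals Block ends → Vocals Block and Vocals Rehearsal overlap.
Strings Overdub starts before Vocals Block ends → Vocals Block and Strings Overdub overlap.
Vocals Rehearsal starts before Full Mixing ends → Full Mixing and Vocals Rehearsal overlap.
Strings Overdub starts before Full Mixing ends → Full Mixing and Strings Overdub overlap.
Strings Overdub starts before Vocals Rehearsal ends → Vocals Rehearsal and Strings Overdub overlap.
Overlapping pairs: Full Mixing & Strings Overdub, Full Mixing & Vocals Block, Full Mixing & Vocals Rehearsal, Strings Overdub & Vocals Block, Strings Overdub & Vocals Rehearsal, Vocals Block & Vocals Rehearsal — 6 in total.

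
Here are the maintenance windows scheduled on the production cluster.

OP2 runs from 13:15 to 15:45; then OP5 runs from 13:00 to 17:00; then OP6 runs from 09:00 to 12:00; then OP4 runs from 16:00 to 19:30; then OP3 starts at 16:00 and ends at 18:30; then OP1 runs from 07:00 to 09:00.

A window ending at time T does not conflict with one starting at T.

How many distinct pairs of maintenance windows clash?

Sorted by start: OP1, OP6, OP5, OP2, OP3, OP4.
OP6 starts exactly when OP1 ends (back-to-back, no overlap); OP1 is clear from here.
OP5 starts after OP6 ends; OP6 is clear from here.
OP2 starts before OP5 ends → OP5 and OP2 overlap.
OP3 starts before OP5 ends → OP5 and OP3 overlap.
OP4 starts before OP5 ends → OP5 and OP4 overlap.
OP3 starts after OP2 ends; OP2 is clear from here.
OP4 starts before OP3 ends → OP3 and OP4 overlap.
Overlapping pairs: OP2 & OP5, OP3 & OP4, OP3 & OP5, OP4 & OP5 — 4 in total.

4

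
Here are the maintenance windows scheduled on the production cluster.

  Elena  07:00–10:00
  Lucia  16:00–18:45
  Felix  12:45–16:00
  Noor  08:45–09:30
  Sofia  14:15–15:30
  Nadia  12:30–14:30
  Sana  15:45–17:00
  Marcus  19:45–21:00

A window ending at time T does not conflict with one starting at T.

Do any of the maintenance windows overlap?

Sorted by start: Elena, Noor, Nadia, Felix, Sofia, Sana, Lucia, Marcus.
Noor starts before Elena ends → Elena and Noor overlap.
That's a conflict, so the schedule is not conflict-free.

Yes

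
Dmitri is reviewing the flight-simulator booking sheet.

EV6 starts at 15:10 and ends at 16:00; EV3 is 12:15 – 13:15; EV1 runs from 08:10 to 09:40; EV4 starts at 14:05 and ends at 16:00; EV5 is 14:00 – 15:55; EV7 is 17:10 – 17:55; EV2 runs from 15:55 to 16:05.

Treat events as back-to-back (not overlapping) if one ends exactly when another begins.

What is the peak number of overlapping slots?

3

Sweep the timeline, counting +1 at each start and −1 at each end (ends before starts at a tie):
08:10 start EV1 → 1
09:40 end EV1 → 0
12:15 start EV3 → 1
13:15 end EV3 → 0
14:00 start EV5 → 1
14:05 start EV4 → 2
15:10 start EV6 → 3
15:55 end EV5 → 2
15:55 start EV2 → 3
16:00 end EV4 → 2
16:00 end EV6 → 1
16:05 end EV2 → 0
17:10 start EV7 → 1
17:55 end EV7 → 0
Peak is 3, at 15:10 (EV4, EV5, EV6).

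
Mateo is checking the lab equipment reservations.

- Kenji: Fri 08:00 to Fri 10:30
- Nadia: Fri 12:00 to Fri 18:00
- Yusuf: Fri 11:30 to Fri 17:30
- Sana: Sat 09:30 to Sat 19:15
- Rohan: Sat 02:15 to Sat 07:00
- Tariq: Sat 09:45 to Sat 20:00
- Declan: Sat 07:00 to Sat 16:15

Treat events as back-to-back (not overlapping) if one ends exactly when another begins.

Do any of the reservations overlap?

Sorted by start: Kenji, Yusuf, Nadia, Rohan, Declan, Sana, Tariq.
Yusuf starts after Kenji ends — done with Kenji.
Nadia starts before Yusuf ends → Yusuf and Nadia overlap.
That's a conflict, so the schedule is not conflict-free.

Yes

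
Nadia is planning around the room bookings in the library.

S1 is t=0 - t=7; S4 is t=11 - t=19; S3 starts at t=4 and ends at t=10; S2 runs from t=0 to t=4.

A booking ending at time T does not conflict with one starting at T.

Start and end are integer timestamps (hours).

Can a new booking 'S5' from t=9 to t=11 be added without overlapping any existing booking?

No — it overlaps S3

S1: ends t=7 at or before S5 starts t=9 → clear.
S2: ends t=4 at or before S5 starts t=9 → clear.
S3: starts t=4 before S5 ends t=11, and ends t=10 after S5 starts t=9 → overlap.
S4: starts t=11 at or after S5 ends t=11 → clear.
S5 overlaps S3.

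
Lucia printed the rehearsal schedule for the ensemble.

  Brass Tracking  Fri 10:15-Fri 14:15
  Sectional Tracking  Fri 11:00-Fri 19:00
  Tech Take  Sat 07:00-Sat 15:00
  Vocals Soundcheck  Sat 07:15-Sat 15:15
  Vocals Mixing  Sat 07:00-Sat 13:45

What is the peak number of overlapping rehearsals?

Sort all start/end points and keep a running count:
Fri 10:15 start Brass Tracking → 1
Fri 11:00 start Sectional Tracking → 2
Fri 14:15 end Brass Tracking → 1
Fri 19:00 end Sectional Tracking → 0
Sat 07:00 start Tech Take → 1
Sat 07:00 start Vocals Mixing → 2
Sat 07:15 start Vocals Soundcheck → 3
Sat 13:45 end Vocals Mixing → 2
Sat 15:00 end Tech Take → 1
Sat 15:15 end Vocals Soundcheck → 0
Peak is 3, at Sat 07:15 (Tech Take, Vocals Mixing, Vocals Soundcheck).

3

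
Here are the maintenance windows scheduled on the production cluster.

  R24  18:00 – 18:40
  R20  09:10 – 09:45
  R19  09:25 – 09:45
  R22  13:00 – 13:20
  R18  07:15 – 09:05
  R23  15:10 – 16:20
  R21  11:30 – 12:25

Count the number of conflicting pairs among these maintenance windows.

1

Sorted by start: R18, R20, R19, R21, R22, R23, R24.
R20 starts after R18 ends, so nothing later overlaps R18 either.
R19 starts before R20 ends → R20 and R19 overlap.
R21 starts after R20 ends, so nothing later overlaps R20 either.
R21 starts after R19 ends, so nothing later overlaps R19 either.
R22 starts after R21 ends, so nothing later overlaps R21 either.
R23 starts after R22 ends, so nothing later overlaps R22 either.
R24 starts after R23 ends.
Overlapping pairs: R19 & R20 — 1 in total.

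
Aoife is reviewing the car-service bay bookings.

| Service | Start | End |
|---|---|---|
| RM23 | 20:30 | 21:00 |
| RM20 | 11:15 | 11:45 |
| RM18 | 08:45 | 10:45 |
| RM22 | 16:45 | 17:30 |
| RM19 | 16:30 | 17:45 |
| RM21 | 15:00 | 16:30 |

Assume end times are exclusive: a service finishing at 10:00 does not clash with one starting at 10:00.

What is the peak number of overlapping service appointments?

2

Sweep the timeline, counting +1 at each start and −1 at each end (ends before starts at a tie):
08:45 start RM18 → 1
10:45 end RM18 → 0
11:15 start RM20 → 1
11:45 end RM20 → 0
15:00 start RM21 → 1
16:30 end RM21 → 0
16:30 start RM19 → 1
16:45 start RM22 → 2
17:30 end RM22 → 1
17:45 end RM19 → 0
20:30 start RM23 → 1
21:00 end RM23 → 0
Peak is 2, at 16:45 (RM19, RM22).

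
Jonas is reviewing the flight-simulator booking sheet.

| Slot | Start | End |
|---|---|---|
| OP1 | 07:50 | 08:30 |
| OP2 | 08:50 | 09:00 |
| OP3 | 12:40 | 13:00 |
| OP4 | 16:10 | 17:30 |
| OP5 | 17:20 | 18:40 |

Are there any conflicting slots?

Sorted by start: OP1, OP2, OP3, OP4, OP5.
OP2 starts after OP1 ends, so nothing later overlaps OP1 either.
OP3 starts after OP2 ends, so nothing later overlaps OP2 either.
OP4 starts after OP3 ends, so nothing later overlaps OP3 either.
OP5 starts before OP4 ends → OP4 and OP5 overlap.
That's a conflict, so the schedule is not conflict-free.

Yes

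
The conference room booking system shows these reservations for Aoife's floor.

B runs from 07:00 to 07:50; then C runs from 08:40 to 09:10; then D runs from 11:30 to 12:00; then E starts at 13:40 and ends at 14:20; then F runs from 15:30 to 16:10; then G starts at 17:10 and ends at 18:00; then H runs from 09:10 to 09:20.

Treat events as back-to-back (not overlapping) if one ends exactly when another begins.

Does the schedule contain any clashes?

No

Sorted by start: B, C, H, D, E, F, G.
C starts after B ends; B is clear from here.
H starts exactly when C ends (back-to-back, no overlap); C is clear from here.
D starts after H ends; H is clear from here.
E starts after D ends; D is clear from here.
F starts after E ends; E is clear from here.
G starts after F ends.
Every pair is clear; the schedule has no overlaps.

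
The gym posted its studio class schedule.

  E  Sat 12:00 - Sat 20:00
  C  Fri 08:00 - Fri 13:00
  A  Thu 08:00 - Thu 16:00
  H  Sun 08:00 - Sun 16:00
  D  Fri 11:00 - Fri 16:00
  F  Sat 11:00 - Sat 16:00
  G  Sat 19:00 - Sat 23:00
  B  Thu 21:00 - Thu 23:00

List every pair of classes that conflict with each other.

C & D, E & F, E & G

Sorted by start: A, B, C, D, F, E, G, H.
B starts after A ends — done with A.
C starts after B ends — done with B.
D starts before C ends → C and D overlap.
F starts after C ends — done with C.
F starts after D ends — done with D.
E starts before F ends → F and E overlap.
G starts after F ends — done with F.
G starts before E ends → E and G overlap.
H starts after E ends.
H starts after G ends.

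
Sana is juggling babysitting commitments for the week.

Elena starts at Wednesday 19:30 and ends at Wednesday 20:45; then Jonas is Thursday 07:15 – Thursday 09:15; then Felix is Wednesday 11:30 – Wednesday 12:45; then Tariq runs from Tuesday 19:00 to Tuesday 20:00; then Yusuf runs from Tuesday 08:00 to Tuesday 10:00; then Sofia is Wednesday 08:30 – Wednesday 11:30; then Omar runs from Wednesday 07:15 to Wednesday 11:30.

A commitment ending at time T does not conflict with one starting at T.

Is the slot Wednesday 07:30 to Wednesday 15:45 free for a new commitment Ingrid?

Yusuf: ends Tuesday 10:00 at or before Ingrid starts Wednesday 07:30 → clear.
Tariq: ends Tuesday 20:00 at or before Ingrid starts Wednesday 07:30 → clear.
Omar: starts Wednesday 07:15 before Ingrid ends Wednesday 15:45, and ends Wednesday 11:30 after Ingrid starts Wednesday 07:30 → overlap.
Sofia: starts Wednesday 08:30 before Ingrid ends Wednesday 15:45, and ends Wednesday 11:30 after Ingrid starts Wednesday 07:30 → overlap.
Felix: starts Wednesday 11:30 before Ingrid ends Wednesday 15:45, and ends Wednesday 12:45 after Ingrid starts Wednesday 07:30 → overlap.
Elena: starts Wednesday 19:30 at or after Ingrid ends Wednesday 15:45 → clear.
Jonas: starts Thursday 07:15 at or after Ingrid ends Wednesday 15:45 → clear.
Ingrid overlaps Omar, Sofia, Felix.

No — it overlaps Felix, Omar, Sofia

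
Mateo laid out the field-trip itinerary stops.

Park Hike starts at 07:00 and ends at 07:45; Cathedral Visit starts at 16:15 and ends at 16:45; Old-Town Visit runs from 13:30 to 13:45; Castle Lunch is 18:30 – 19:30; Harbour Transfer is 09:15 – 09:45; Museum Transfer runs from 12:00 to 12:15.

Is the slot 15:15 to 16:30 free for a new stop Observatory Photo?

Park Hike: ends 07:45 at or before Observatory Photo starts 15:15 → clear.
Harbour Transfer: ends 09:45 at or before Observatory Photo starts 15:15 → clear.
Museum Transfer: ends 12:15 at or before Observatory Photo starts 15:15 → clear.
Old-Town Visit: ends 13:45 at or before Observatory Photo starts 15:15 → clear.
Cathedral Visit: starts 16:15 before Observatory Photo ends 16:30, and ends 16:45 after Observatory Photo starts 15:15 → overlap.
Castle Lunch: starts 18:30 at or after Observatory Photo ends 16:30 → clear.
Observatory Photo overlaps Cathedral Visit.

No — it overlaps Cathedral Visit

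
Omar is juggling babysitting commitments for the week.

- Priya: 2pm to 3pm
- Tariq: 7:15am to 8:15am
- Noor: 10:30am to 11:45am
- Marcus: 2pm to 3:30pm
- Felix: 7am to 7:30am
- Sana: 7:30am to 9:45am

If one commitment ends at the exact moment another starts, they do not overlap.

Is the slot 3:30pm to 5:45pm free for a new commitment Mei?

Yes — the slot is free

Felix: ends 7:30am at or before Mei starts 3:30pm → clear.
Tariq: ends 8:15am at or before Mei starts 3:30pm → clear.
Sana: ends 9:45am at or before Mei starts 3:30pm → clear.
Noor: ends 11:45am at or before Mei starts 3:30pm → clear.
Marcus: ends 3:30pm at or before Mei starts 3:30pm → clear.
Priya: ends 3pm at or before Mei starts 3:30pm → clear.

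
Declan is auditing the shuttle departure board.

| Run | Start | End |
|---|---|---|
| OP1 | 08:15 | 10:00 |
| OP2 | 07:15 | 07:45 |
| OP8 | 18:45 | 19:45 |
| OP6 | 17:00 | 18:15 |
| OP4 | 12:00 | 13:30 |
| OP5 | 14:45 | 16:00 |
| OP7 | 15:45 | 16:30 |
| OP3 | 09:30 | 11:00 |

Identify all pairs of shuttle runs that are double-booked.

OP1 & OP3, OP5 & OP7

Sorted by start: OP2, OP1, OP3, OP4, OP5, OP7, OP6, OP8.
OP1 starts after OP2 ends, so nothing later overlaps OP2 either.
OP3 starts before OP1 ends → OP1 and OP3 overlap.
OP4 starts after OP1 ends, so nothing later overlaps OP1 either.
OP4 starts after OP3 ends, so nothing later overlaps OP3 either.
OP5 starts after OP4 ends, so nothing later overlaps OP4 either.
OP7 starts before OP5 ends → OP5 and OP7 overlap.
OP6 starts after OP5 ends, so nothing later overlaps OP5 either.
OP6 starts after OP7 ends, so nothing later overlaps OP7 either.
OP8 starts after OP6 ends.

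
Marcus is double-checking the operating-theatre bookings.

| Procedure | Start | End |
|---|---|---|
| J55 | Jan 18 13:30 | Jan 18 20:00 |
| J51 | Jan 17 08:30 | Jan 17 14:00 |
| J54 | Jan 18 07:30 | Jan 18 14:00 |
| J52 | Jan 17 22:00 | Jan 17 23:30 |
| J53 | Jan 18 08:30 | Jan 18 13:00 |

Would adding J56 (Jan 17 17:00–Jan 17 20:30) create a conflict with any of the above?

J51: ends Jan 17 14:00 at or before J56 starts Jan 17 17:00 → clear.
J52: starts Jan 17 22:00 at or after J56 ends Jan 17 20:30 → clear.
J54: starts Jan 18 07:30 at or after J56 ends Jan 17 20:30 → clear.
J53: starts Jan 18 08:30 at or after J56 ends Jan 17 20:30 → clear.
J55: starts Jan 18 13:30 at or after J56 ends Jan 17 20:30 → clear.

No — it doesn't clash with anything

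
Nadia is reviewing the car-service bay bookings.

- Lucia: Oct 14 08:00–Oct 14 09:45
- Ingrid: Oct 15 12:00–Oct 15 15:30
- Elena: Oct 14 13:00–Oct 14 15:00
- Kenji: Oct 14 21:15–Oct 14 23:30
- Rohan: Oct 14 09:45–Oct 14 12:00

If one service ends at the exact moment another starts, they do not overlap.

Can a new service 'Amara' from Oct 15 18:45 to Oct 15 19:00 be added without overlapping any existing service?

Lucia: ends Oct 14 09:45 at or before Amara starts Oct 15 18:45 → clear.
Rohan: ends Oct 14 12:00 at or before Amara starts Oct 15 18:45 → clear.
Elena: ends Oct 14 15:00 at or before Amara starts Oct 15 18:45 → clear.
Kenji: ends Oct 14 23:30 at or before Amara starts Oct 15 18:45 → clear.
Ingrid: ends Oct 15 15:30 at or before Amara starts Oct 15 18:45 → clear.

Yes — the slot is free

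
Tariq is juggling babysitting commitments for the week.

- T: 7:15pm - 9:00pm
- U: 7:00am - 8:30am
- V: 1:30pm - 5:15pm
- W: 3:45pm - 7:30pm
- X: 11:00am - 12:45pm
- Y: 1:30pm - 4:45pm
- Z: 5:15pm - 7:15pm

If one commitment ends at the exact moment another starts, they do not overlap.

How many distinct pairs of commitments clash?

5

Sorted by start: U, X, V, Y, W, Z, T.
X starts after U ends, so U has no further overlaps.
V starts after X ends, so X has no further overlaps.
Y starts before V ends → V and Y overlap.
W starts before V ends → V and W overlap.
Z starts exactly when V ends (back-to-back, no overlap), so V has no further overlaps.
W starts before Y ends → Y and W overlap.
Z starts after Y ends, so Y has no further overlaps.
Z starts before W ends → W and Z overlap.
T starts before W ends → W and T overlap.
T starts exactly when Z ends (back-to-back, no overlap).
Overlapping pairs: T & W, V & W, V & Y, W & Y, W & Z — 5 in total.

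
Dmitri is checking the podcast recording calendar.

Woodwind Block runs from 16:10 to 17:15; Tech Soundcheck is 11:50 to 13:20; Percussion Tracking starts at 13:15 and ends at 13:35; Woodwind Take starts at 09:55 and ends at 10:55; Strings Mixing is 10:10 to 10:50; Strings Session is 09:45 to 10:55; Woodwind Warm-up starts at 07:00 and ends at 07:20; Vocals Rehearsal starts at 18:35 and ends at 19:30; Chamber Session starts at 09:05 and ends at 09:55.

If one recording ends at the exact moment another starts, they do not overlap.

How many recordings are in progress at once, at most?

3

Walk through starts and ends in time order (an end at T is processed before a start at T):
07:00 start Woodwind Warm-up → 1
07:20 end Woodwind Warm-up → 0
09:05 start Chamber Session → 1
09:45 start Strings Session → 2
09:55 end Chamber Session → 1
09:55 start Woodwind Take → 2
10:10 start Strings Mixing → 3
10:50 end Strings Mixing → 2
10:55 end Strings Session → 1
10:55 end Woodwind Take → 0
11:50 start Tech Soundcheck → 1
13:15 start Percussion Tracking → 2
13:20 end Tech Soundcheck → 1
13:35 end Percussion Tracking → 0
16:10 start Woodwind Block → 1
17:15 end Woodwind Block → 0
18:35 start Vocals Rehearsal → 1
19:30 end Vocals Rehearsal → 0
Peak is 3, at 10:10 (Strings Mixing, Strings Session, Woodwind Take).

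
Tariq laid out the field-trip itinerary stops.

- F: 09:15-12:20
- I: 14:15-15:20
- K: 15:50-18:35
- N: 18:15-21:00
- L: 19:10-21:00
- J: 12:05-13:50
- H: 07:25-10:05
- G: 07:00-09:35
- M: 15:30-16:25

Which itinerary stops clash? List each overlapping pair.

Sorted by start: G, H, F, J, I, M, K, N, L.
H starts before G ends → G and H overlap.
F starts before G ends → G and F overlap.
J starts after G ends, so G has no further overlaps.
F starts before H ends → H and F overlap.
J starts after H ends, so H has no further overlaps.
J starts before F ends → F and J overlap.
I starts after F ends, so F has no further overlaps.
I starts after J ends, so J has no further overlaps.
M starts after I ends, so I has no further overlaps.
K starts before M ends → M and K overlap.
N starts after M ends, so M has no further overlaps.
N starts before K ends → K and N overlap.
L starts after K ends.
L starts before N ends → N and L overlap.

F & G, F & H, F & J, G & H, K & M, K & N, L & N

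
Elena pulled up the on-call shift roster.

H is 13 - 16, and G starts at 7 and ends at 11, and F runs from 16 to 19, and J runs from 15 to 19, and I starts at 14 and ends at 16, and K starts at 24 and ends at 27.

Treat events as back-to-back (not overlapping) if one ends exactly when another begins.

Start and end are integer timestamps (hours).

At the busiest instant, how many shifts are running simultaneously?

3

Sweep the timeline, counting +1 at each start and −1 at each end (ends before starts at a tie):
7 start G → 1
11 end G → 0
13 start H → 1
14 start I → 2
15 start J → 3
16 end H → 2
16 end I → 1
16 start F → 2
19 end F → 1
19 end J → 0
24 start K → 1
27 end K → 0
Peak is 3, at 15 (H, I, J).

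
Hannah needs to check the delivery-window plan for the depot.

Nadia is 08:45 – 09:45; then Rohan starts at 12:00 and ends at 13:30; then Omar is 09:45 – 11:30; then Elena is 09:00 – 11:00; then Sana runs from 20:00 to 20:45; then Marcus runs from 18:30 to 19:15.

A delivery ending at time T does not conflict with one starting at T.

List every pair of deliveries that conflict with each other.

Elena & Nadia, Elena & Omar

Sorted by start: Nadia, Elena, Omar, Rohan, Marcus, Sana.
Elena starts before Nadia ends → Nadia and Elena overlap.
Omar starts exactly when Nadia ends (back-to-back, no overlap), so nothing later overlaps Nadia either.
Omar starts before Elena ends → Elena and Omar overlap.
Rohan starts after Elena ends, so nothing later overlaps Elena either.
Rohan starts after Omar ends, so nothing later overlaps Omar either.
Marcus starts after Rohan ends, so nothing later overlaps Rohan either.
Sana starts after Marcus ends.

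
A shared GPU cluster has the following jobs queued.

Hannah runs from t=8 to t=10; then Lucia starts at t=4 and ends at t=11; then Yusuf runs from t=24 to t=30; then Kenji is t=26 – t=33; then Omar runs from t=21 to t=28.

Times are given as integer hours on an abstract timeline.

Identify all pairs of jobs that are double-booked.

Hannah & Lucia, Kenji & Omar, Kenji & Yusuf, Omar & Yusuf

Two intervals overlap when each starts before the other ends.
Sorted by start: Lucia, Hannah, Omar, Yusuf, Kenji.
Hannah starts before Lucia ends → Lucia and Hannah overlap.
Omar starts after Lucia ends, so Lucia has no further overlaps.
Omar starts after Hannah ends, so Hannah has no further overlaps.
Yusuf starts before Omar ends → Omar and Yusuf overlap.
Kenji starts before Omar ends → Omar and Kenji overlap.
Kenji starts before Yusuf ends → Yusuf and Kenji overlap.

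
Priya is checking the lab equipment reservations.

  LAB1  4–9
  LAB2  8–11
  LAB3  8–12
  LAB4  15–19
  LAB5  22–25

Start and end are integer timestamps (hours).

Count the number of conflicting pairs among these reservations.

Sorted by start: LAB1, LAB2, LAB3, LAB4, LAB5.
LAB2 starts before LAB1 ends → LAB1 and LAB2 overlap.
LAB3 starts before LAB1 ends → LAB1 and LAB3 overlap.
LAB4 starts after LAB1 ends, so LAB1 has no further overlaps.
LAB3 starts before LAB2 ends → LAB2 and LAB3 overlap.
LAB4 starts after LAB2 ends, so LAB2 has no further overlaps.
LAB4 starts after LAB3 ends, so LAB3 has no further overlaps.
LAB5 starts after LAB4 ends.
Overlapping pairs: LAB1 & LAB2, LAB1 & LAB3, LAB2 & LAB3 — 3 in total.

3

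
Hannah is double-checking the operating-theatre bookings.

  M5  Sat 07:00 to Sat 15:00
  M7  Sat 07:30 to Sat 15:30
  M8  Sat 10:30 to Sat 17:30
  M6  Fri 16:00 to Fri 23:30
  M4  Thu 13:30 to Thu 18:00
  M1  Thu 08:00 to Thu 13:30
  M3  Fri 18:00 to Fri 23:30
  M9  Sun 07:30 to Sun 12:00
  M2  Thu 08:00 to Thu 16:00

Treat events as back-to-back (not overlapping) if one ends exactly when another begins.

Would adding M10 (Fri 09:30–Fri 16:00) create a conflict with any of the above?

M1: ends Thu 13:30 at or before M10 starts Fri 09:30 → clear.
M2: ends Thu 16:00 at or before M10 starts Fri 09:30 → clear.
M4: ends Thu 18:00 at or before M10 starts Fri 09:30 → clear.
M6: starts Fri 16:00 at or after M10 ends Fri 16:00 → clear.
M3: starts Fri 18:00 at or after M10 ends Fri 16:00 → clear.
M5: starts Sat 07:00 at or after M10 ends Fri 16:00 → clear.
M7: starts Sat 07:30 at or after M10 ends Fri 16:00 → clear.
M8: starts Sat 10:30 at or after M10 ends Fri 16:00 → clear.
M9: starts Sun 07:30 at or after M10 ends Fri 16:00 → clear.

No — it doesn't clash with anything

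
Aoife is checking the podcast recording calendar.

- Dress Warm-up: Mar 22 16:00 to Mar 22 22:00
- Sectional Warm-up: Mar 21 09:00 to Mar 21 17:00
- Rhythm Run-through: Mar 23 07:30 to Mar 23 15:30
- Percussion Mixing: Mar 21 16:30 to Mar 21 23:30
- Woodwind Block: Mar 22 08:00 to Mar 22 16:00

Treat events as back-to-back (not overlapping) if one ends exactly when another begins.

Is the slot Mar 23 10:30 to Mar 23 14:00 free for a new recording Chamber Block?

Sectional Warm-up: ends Mar 21 17:00 at or before Chamber Block starts Mar 23 10:30 → clear.
Percussion Mixing: ends Mar 21 23:30 at or before Chamber Block starts Mar 23 10:30 → clear.
Woodwind Block: ends Mar 22 16:00 at or before Chamber Block starts Mar 23 10:30 → clear.
Dress Warm-up: ends Mar 22 22:00 at or before Chamber Block starts Mar 23 10:30 → clear.
Rhythm Run-through: starts Mar 23 07:30 before Chamber Block ends Mar 23 14:00, and ends Mar 23 15:30 after Chamber Block starts Mar 23 10:30 → overlap.
Chamber Block overlaps Rhythm Run-through.

No — it overlaps Rhythm Run-through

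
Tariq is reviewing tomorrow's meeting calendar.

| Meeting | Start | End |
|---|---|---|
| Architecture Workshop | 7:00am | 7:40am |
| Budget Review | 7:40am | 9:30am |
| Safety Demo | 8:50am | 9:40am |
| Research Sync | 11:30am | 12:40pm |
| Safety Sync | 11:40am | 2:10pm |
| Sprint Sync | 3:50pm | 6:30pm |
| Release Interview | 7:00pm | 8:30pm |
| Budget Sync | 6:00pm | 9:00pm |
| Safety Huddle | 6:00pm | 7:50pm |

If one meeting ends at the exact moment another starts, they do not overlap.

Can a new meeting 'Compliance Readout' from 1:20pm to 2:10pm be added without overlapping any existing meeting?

No — it overlaps Safety Sync

Architecture Workshop: ends 7:40am at or before Compliance Readout starts 1:20pm → clear.
Budget Review: ends 9:30am at or before Compliance Readout starts 1:20pm → clear.
Safety Demo: ends 9:40am at or before Compliance Readout starts 1:20pm → clear.
Research Sync: ends 12:40pm at or before Compliance Readout starts 1:20pm → clear.
Safety Sync: starts 11:40am before Compliance Readout ends 2:10pm, and ends 2:10pm after Compliance Readout starts 1:20pm → overlap.
Sprint Sync: starts 3:50pm at or after Compliance Readout ends 2:10pm → clear.
Budget Sync: starts 6:00pm at or after Compliance Readout ends 2:10pm → clear.
Safety Huddle: starts 6:00pm at or after Compliance Readout ends 2:10pm → clear.
Release Interview: starts 7:00pm at or after Compliance Readout ends 2:10pm → clear.
Compliance Readout overlaps Safety Sync.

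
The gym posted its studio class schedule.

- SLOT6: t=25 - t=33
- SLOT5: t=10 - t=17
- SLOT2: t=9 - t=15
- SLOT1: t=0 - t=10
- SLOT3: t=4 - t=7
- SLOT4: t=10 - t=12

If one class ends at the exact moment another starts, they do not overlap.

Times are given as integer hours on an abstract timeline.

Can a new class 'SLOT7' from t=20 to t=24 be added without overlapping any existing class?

SLOT1: ends t=10 at or before SLOT7 starts t=20 → clear.
SLOT3: ends t=7 at or before SLOT7 starts t=20 → clear.
SLOT2: ends t=15 at or before SLOT7 starts t=20 → clear.
SLOT4: ends t=12 at or before SLOT7 starts t=20 → clear.
SLOT5: ends t=17 at or before SLOT7 starts t=20 → clear.
SLOT6: starts t=25 at or after SLOT7 ends t=24 → clear.

Yes — the slot is free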